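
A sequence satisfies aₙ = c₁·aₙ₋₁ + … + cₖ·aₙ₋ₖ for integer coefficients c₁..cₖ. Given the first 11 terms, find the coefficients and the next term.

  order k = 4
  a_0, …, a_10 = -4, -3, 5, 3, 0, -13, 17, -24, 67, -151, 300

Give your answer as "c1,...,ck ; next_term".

  a_4 = -1·3 + 1·5 + -2·-3 + 2·-4 = 0
  a_5 = -1·0 + 1·3 + -2·5 + 2·-3 = -13
  a_6 = -1·-13 + 1·0 + -2·3 + 2·5 = 17
  a_7 = -1·17 + 1·-13 + -2·0 + 2·3 = -24
  a_8 = -1·-24 + 1·17 + -2·-13 + 2·0 = 67
  a_9 = -1·67 + 1·-24 + -2·17 + 2·-13 = -151
  a_10 = -1·-151 + 1·67 + -2·-24 + 2·17 = 300
  a_11 = -1·300 + 1·-151 + -2·67 + 2·-24 = -633

-1,1,-2,2 ; -633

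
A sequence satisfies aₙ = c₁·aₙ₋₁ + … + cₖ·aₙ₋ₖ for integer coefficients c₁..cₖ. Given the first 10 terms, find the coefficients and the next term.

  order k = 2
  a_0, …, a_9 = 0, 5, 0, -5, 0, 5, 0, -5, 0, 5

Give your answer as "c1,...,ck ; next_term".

0,-1 ; 0

  a_2 = 0·5 + -1·0 = 0
  a_3 = 0·0 + -1·5 = -5
  a_4 = 0·-5 + -1·0 = 0
  a_5 = 0·0 + -1·-5 = 5
  a_6 = 0·5 + -1·0 = 0
  a_7 = 0·0 + -1·5 = -5
  a_8 = 0·-5 + -1·0 = 0
  a_9 = 0·0 + -1·-5 = 5
  a_10 = 0·5 + -1·0 = 0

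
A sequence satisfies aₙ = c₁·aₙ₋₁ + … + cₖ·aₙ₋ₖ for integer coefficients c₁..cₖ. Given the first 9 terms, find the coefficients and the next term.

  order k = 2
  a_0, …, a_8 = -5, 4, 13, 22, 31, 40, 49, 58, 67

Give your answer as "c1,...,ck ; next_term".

  a_2 = 2·4 + -1·-5 = 13
  a_3 = 2·13 + -1·4 = 22
  a_4 = 2·22 + -1·13 = 31
  a_5 = 2·31 + -1·22 = 40
  a_6 = 2·40 + -1·31 = 49
  a_7 = 2·49 + -1·40 = 58
  a_8 = 2·58 + -1·49 = 67
  a_9 = 2·67 + -1·58 = 76

2,-1 ; 76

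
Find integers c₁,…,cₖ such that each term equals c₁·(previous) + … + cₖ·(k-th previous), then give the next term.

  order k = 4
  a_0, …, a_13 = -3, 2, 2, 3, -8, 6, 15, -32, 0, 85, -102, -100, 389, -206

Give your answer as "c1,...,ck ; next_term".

-1,-2,1,1 ; -774

  a_4 = -1·3 + -2·2 + 1·2 + 1·-3 = -8
  a_5 = -1·-8 + -2·3 + 1·2 + 1·2 = 6
  a_6 = -1·6 + -2·-8 + 1·3 + 1·2 = 15
  a_7 = -1·15 + -2·6 + 1·-8 + 1·3 = -32
  a_8 = -1·-32 + -2·15 + 1·6 + 1·-8 = 0
  a_9 = -1·0 + -2·-32 + 1·15 + 1·6 = 85
  a_10 = -1·85 + -2·0 + 1·-32 + 1·15 = -102
  a_11 = -1·-102 + -2·85 + 1·0 + 1·-32 = -100
  a_12 = -1·-100 + -2·-102 + 1·85 + 1·0 = 389
  a_13 = -1·389 + -2·-100 + 1·-102 + 1·85 = -206
  a_14 = -1·-206 + -2·389 + 1·-100 + 1·-102 = -774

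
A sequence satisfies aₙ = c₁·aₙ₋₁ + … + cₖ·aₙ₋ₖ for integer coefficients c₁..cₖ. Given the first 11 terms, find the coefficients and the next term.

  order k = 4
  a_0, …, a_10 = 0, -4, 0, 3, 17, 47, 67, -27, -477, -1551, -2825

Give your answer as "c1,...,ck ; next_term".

  a_4 = 3·3 + -4·0 + -2·-4 + -2·0 = 17
  a_5 = 3·17 + -4·3 + -2·0 + -2·-4 = 47
  a_6 = 3·47 + -4·17 + -2·3 + -2·0 = 67
  a_7 = 3·67 + -4·47 + -2·17 + -2·3 = -27
  a_8 = 3·-27 + -4·67 + -2·47 + -2·17 = -477
  a_9 = 3·-477 + -4·-27 + -2·67 + -2·47 = -1551
  a_10 = 3·-1551 + -4·-477 + -2·-27 + -2·67 = -2825
  a_11 = 3·-2825 + -4·-1551 + -2·-477 + -2·-27 = -1263

3,-4,-2,-2 ; -1263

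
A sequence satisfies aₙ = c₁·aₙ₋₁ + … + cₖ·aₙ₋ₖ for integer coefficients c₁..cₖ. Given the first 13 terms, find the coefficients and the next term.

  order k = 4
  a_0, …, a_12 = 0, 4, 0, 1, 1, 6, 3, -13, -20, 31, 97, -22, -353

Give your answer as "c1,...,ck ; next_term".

  a_4 = 1·1 + -3·0 + 0·4 + 2·0 = 1
  a_5 = 1·1 + -3·1 + 0·0 + 2·4 = 6
  a_6 = 1·6 + -3·1 + 0·1 + 2·0 = 3
  a_7 = 1·3 + -3·6 + 0·1 + 2·1 = -13
  a_8 = 1·-13 + -3·3 + 0·6 + 2·1 = -20
  a_9 = 1·-20 + -3·-13 + 0·3 + 2·6 = 31
  a_10 = 1·31 + -3·-20 + 0·-13 + 2·3 = 97
  a_11 = 1·97 + -3·31 + 0·-20 + 2·-13 = -22
  a_12 = 1·-22 + -3·97 + 0·31 + 2·-20 = -353
  a_13 = 1·-353 + -3·-22 + 0·97 + 2·31 = -225

1,-3,0,2 ; -225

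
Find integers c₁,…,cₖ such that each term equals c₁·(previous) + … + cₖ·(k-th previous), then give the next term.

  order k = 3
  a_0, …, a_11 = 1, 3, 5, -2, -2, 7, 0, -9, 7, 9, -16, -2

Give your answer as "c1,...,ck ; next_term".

0,-1,1 ; 25

  a_3 = 0·5 + -1·3 + 1·1 = -2
  a_4 = 0·-2 + -1·5 + 1·3 = -2
  a_5 = 0·-2 + -1·-2 + 1·5 = 7
  a_6 = 0·7 + -1·-2 + 1·-2 = 0
  a_7 = 0·0 + -1·7 + 1·-2 = -9
  a_8 = 0·-9 + -1·0 + 1·7 = 7
  a_9 = 0·7 + -1·-9 + 1·0 = 9
  a_10 = 0·9 + -1·7 + 1·-9 = -16
  a_11 = 0·-16 + -1·9 + 1·7 = -2
  a_12 = 0·-2 + -1·-16 + 1·9 = 25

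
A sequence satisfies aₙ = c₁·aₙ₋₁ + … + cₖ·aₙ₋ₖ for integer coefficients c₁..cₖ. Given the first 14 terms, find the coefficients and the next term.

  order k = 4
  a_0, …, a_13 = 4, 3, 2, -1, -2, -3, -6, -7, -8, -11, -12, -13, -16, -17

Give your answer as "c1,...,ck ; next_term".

1,0,1,-1 ; -18

  a_4 = 1·-1 + 0·2 + 1·3 + -1·4 = -2
  a_5 = 1·-2 + 0·-1 + 1·2 + -1·3 = -3
  a_6 = 1·-3 + 0·-2 + 1·-1 + -1·2 = -6
  a_7 = 1·-6 + 0·-3 + 1·-2 + -1·-1 = -7
  a_8 = 1·-7 + 0·-6 + 1·-3 + -1·-2 = -8
  a_9 = 1·-8 + 0·-7 + 1·-6 + -1·-3 = -11
  a_10 = 1·-11 + 0·-8 + 1·-7 + -1·-6 = -12
  a_11 = 1·-12 + 0·-11 + 1·-8 + -1·-7 = -13
  a_12 = 1·-13 + 0·-12 + 1·-11 + -1·-8 = -16
  a_13 = 1·-16 + 0·-13 + 1·-12 + -1·-11 = -17
  a_14 = 1·-17 + 0·-16 + 1·-13 + -1·-12 = -18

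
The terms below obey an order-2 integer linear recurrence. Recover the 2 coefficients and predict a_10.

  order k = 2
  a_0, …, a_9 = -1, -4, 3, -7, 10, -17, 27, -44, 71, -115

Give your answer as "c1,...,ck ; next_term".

-1,1 ; 186

  a_2 = -1·-4 + 1·-1 = 3
  a_3 = -1·3 + 1·-4 = -7
  a_4 = -1·-7 + 1·3 = 10
  a_5 = -1·10 + 1·-7 = -17
  a_6 = -1·-17 + 1·10 = 27
  a_7 = -1·27 + 1·-17 = -44
  a_8 = -1·-44 + 1·27 = 71
  a_9 = -1·71 + 1·-44 = -115
  a_10 = -1·-115 + 1·71 = 186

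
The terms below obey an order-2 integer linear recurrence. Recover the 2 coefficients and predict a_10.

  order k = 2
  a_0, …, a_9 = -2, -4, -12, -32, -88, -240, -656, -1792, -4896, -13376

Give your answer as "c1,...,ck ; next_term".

2,2 ; -36544

  a_2 = 2·-4 + 2·-2 = -12
  a_3 = 2·-12 + 2·-4 = -32
  a_4 = 2·-32 + 2·-12 = -88
  a_5 = 2·-88 + 2·-32 = -240
  a_6 = 2·-240 + 2·-88 = -656
  a_7 = 2·-656 + 2·-240 = -1792
  a_8 = 2·-1792 + 2·-656 = -4896
  a_9 = 2·-4896 + 2·-1792 = -13376
  a_10 = 2·-13376 + 2·-4896 = -36544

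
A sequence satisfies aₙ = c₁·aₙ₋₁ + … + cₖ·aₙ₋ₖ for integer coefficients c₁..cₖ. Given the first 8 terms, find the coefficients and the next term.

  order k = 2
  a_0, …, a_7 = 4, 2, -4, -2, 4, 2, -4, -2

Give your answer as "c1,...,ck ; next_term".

  a_2 = 0·2 + -1·4 = -4
  a_3 = 0·-4 + -1·2 = -2
  a_4 = 0·-2 + -1·-4 = 4
  a_5 = 0·4 + -1·-2 = 2
  a_6 = 0·2 + -1·4 = -4
  a_7 = 0·-4 + -1·2 = -2
  a_8 = 0·-2 + -1·-4 = 4

0,-1 ; 4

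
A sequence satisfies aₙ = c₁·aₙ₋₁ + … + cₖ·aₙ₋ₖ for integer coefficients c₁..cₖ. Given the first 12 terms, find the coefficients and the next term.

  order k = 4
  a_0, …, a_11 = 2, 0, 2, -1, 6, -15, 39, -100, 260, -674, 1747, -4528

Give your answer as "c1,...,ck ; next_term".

  a_4 = -2·-1 + 1·2 + -1·0 + 1·2 = 6
  a_5 = -2·6 + 1·-1 + -1·2 + 1·0 = -15
  a_6 = -2·-15 + 1·6 + -1·-1 + 1·2 = 39
  a_7 = -2·39 + 1·-15 + -1·6 + 1·-1 = -100
  a_8 = -2·-100 + 1·39 + -1·-15 + 1·6 = 260
  a_9 = -2·260 + 1·-100 + -1·39 + 1·-15 = -674
  a_10 = -2·-674 + 1·260 + -1·-100 + 1·39 = 1747
  a_11 = -2·1747 + 1·-674 + -1·260 + 1·-100 = -4528
  a_12 = -2·-4528 + 1·1747 + -1·-674 + 1·260 = 11737

-2,1,-1,1 ; 11737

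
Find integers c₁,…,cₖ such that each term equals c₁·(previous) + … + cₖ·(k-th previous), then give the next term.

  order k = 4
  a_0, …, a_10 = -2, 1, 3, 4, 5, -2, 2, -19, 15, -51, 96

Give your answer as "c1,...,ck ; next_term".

  a_4 = -1·4 + 2·3 + -1·1 + -2·-2 = 5
  a_5 = -1·5 + 2·4 + -1·3 + -2·1 = -2
  a_6 = -1·-2 + 2·5 + -1·4 + -2·3 = 2
  a_7 = -1·2 + 2·-2 + -1·5 + -2·4 = -19
  a_8 = -1·-19 + 2·2 + -1·-2 + -2·5 = 15
  a_9 = -1·15 + 2·-19 + -1·2 + -2·-2 = -51
  a_10 = -1·-51 + 2·15 + -1·-19 + -2·2 = 96
  a_11 = -1·96 + 2·-51 + -1·15 + -2·-19 = -175

-1,2,-1,-2 ; -175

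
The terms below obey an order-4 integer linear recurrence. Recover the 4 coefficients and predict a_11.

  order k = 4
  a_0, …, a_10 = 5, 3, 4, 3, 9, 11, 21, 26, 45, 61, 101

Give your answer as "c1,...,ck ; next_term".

  a_4 = 1·3 + 1·4 + -1·3 + 1·5 = 9
  a_5 = 1·9 + 1·3 + -1·4 + 1·3 = 11
  a_6 = 1·11 + 1·9 + -1·3 + 1·4 = 21
  a_7 = 1·21 + 1·11 + -1·9 + 1·3 = 26
  a_8 = 1·26 + 1·21 + -1·11 + 1·9 = 45
  a_9 = 1·45 + 1·26 + -1·21 + 1·11 = 61
  a_10 = 1·61 + 1·45 + -1·26 + 1·21 = 101
  a_11 = 1·101 + 1·61 + -1·45 + 1·26 = 143

1,1,-1,1 ; 143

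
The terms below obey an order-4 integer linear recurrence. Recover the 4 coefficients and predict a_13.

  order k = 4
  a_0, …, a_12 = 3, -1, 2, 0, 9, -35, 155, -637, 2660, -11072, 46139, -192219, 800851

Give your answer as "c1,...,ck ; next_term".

-4,1,2,3 ; -3336561

  a_4 = -4·0 + 1·2 + 2·-1 + 3·3 = 9
  a_5 = -4·9 + 1·0 + 2·2 + 3·-1 = -35
  a_6 = -4·-35 + 1·9 + 2·0 + 3·2 = 155
  a_7 = -4·155 + 1·-35 + 2·9 + 3·0 = -637
  a_8 = -4·-637 + 1·155 + 2·-35 + 3·9 = 2660
  a_9 = -4·2660 + 1·-637 + 2·155 + 3·-35 = -11072
  a_10 = -4·-11072 + 1·2660 + 2·-637 + 3·155 = 46139
  a_11 = -4·46139 + 1·-11072 + 2·2660 + 3·-637 = -192219
  a_12 = -4·-192219 + 1·46139 + 2·-11072 + 3·2660 = 800851
  a_13 = -4·800851 + 1·-192219 + 2·46139 + 3·-11072 = -3336561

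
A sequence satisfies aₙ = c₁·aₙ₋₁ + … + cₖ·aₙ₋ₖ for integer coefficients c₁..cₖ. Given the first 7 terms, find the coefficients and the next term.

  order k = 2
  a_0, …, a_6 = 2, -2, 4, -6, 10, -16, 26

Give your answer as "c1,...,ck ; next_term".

  a_2 = -1·-2 + 1·2 = 4
  a_3 = -1·4 + 1·-2 = -6
  a_4 = -1·-6 + 1·4 = 10
  a_5 = -1·10 + 1·-6 = -16
  a_6 = -1·-16 + 1·10 = 26
  a_7 = -1·26 + 1·-16 = -42

-1,1 ; -42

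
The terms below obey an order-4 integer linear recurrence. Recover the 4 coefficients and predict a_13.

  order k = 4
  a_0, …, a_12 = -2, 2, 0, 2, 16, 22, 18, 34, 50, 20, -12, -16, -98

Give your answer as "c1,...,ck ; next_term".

  a_4 = 2·2 + -2·0 + 3·2 + -3·-2 = 16
  a_5 = 2·16 + -2·2 + 3·0 + -3·2 = 22
  a_6 = 2·22 + -2·16 + 3·2 + -3·0 = 18
  a_7 = 2·18 + -2·22 + 3·16 + -3·2 = 34
  a_8 = 2·34 + -2·18 + 3·22 + -3·16 = 50
  a_9 = 2·50 + -2·34 + 3·18 + -3·22 = 20
  a_10 = 2·20 + -2·50 + 3·34 + -3·18 = -12
  a_11 = 2·-12 + -2·20 + 3·50 + -3·34 = -16
  a_12 = 2·-16 + -2·-12 + 3·20 + -3·50 = -98
  a_13 = 2·-98 + -2·-16 + 3·-12 + -3·20 = -260

2,-2,3,-3 ; -260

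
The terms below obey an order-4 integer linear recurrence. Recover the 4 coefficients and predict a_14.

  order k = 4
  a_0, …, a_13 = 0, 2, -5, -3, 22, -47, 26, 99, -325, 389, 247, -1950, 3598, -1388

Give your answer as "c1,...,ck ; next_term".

  a_4 = -2·-3 + -2·-5 + 3·2 + 3·0 = 22
  a_5 = -2·22 + -2·-3 + 3·-5 + 3·2 = -47
  a_6 = -2·-47 + -2·22 + 3·-3 + 3·-5 = 26
  a_7 = -2·26 + -2·-47 + 3·22 + 3·-3 = 99
  a_8 = -2·99 + -2·26 + 3·-47 + 3·22 = -325
  a_9 = -2·-325 + -2·99 + 3·26 + 3·-47 = 389
  a_10 = -2·389 + -2·-325 + 3·99 + 3·26 = 247
  a_11 = -2·247 + -2·389 + 3·-325 + 3·99 = -1950
  a_12 = -2·-1950 + -2·247 + 3·389 + 3·-325 = 3598
  a_13 = -2·3598 + -2·-1950 + 3·247 + 3·389 = -1388
  a_14 = -2·-1388 + -2·3598 + 3·-1950 + 3·247 = -9529

-2,-2,3,3 ; -9529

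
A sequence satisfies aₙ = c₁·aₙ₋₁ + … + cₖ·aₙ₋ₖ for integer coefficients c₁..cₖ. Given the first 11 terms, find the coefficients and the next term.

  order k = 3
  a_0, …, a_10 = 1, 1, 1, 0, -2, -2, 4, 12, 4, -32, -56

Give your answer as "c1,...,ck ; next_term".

  a_3 = 2·1 + -4·1 + 2·1 = 0
  a_4 = 2·0 + -4·1 + 2·1 = -2
  a_5 = 2·-2 + -4·0 + 2·1 = -2
  a_6 = 2·-2 + -4·-2 + 2·0 = 4
  a_7 = 2·4 + -4·-2 + 2·-2 = 12
  a_8 = 2·12 + -4·4 + 2·-2 = 4
  a_9 = 2·4 + -4·12 + 2·4 = -32
  a_10 = 2·-32 + -4·4 + 2·12 = -56
  a_11 = 2·-56 + -4·-32 + 2·4 = 24

2,-4,2 ; 24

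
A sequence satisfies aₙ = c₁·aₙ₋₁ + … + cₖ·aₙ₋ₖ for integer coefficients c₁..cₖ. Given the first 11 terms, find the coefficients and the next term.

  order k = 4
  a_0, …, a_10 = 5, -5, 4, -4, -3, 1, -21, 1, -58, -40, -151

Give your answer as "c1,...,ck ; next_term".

0,3,2,-1 ; -237

  a_4 = 0·-4 + 3·4 + 2·-5 + -1·5 = -3
  a_5 = 0·-3 + 3·-4 + 2·4 + -1·-5 = 1
  a_6 = 0·1 + 3·-3 + 2·-4 + -1·4 = -21
  a_7 = 0·-21 + 3·1 + 2·-3 + -1·-4 = 1
  a_8 = 0·1 + 3·-21 + 2·1 + -1·-3 = -58
  a_9 = 0·-58 + 3·1 + 2·-21 + -1·1 = -40
  a_10 = 0·-40 + 3·-58 + 2·1 + -1·-21 = -151
  a_11 = 0·-151 + 3·-40 + 2·-58 + -1·1 = -237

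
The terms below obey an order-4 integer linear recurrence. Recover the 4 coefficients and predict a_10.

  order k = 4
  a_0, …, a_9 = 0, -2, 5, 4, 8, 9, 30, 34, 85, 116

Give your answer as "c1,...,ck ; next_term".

  a_4 = 0·4 + 2·5 + 1·-2 + 2·0 = 8
  a_5 = 0·8 + 2·4 + 1·5 + 2·-2 = 9
  a_6 = 0·9 + 2·8 + 1·4 + 2·5 = 30
  a_7 = 0·30 + 2·9 + 1·8 + 2·4 = 34
  a_8 = 0·34 + 2·30 + 1·9 + 2·8 = 85
  a_9 = 0·85 + 2·34 + 1·30 + 2·9 = 116
  a_10 = 0·116 + 2·85 + 1·34 + 2·30 = 264

0,2,1,2 ; 264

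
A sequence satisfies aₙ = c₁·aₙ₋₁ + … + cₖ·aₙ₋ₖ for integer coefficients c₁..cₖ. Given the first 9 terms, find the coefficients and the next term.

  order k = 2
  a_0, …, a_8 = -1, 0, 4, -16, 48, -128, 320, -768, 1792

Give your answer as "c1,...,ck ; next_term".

-4,-4 ; -4096

  a_2 = -4·0 + -4·-1 = 4
  a_3 = -4·4 + -4·0 = -16
  a_4 = -4·-16 + -4·4 = 48
  a_5 = -4·48 + -4·-16 = -128
  a_6 = -4·-128 + -4·48 = 320
  a_7 = -4·320 + -4·-128 = -768
  a_8 = -4·-768 + -4·320 = 1792
  a_9 = -4·1792 + -4·-768 = -4096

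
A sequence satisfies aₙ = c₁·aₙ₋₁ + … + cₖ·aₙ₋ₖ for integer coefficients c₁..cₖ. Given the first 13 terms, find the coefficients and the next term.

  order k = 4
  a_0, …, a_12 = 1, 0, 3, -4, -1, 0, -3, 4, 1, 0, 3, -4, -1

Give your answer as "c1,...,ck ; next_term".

  a_4 = 0·-4 + 0·3 + 0·0 + -1·1 = -1
  a_5 = 0·-1 + 0·-4 + 0·3 + -1·0 = 0
  a_6 = 0·0 + 0·-1 + 0·-4 + -1·3 = -3
  a_7 = 0·-3 + 0·0 + 0·-1 + -1·-4 = 4
  a_8 = 0·4 + 0·-3 + 0·0 + -1·-1 = 1
  a_9 = 0·1 + 0·4 + 0·-3 + -1·0 = 0
  a_10 = 0·0 + 0·1 + 0·4 + -1·-3 = 3
  a_11 = 0·3 + 0·0 + 0·1 + -1·4 = -4
  a_12 = 0·-4 + 0·3 + 0·0 + -1·1 = -1
  a_13 = 0·-1 + 0·-4 + 0·3 + -1·0 = 0

0,0,0,-1 ; 0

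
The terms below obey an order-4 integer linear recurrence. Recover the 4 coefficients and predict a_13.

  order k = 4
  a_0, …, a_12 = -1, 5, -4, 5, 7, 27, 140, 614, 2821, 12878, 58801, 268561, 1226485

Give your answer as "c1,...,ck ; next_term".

4,3,-1,-4 ; 5601310

  a_4 = 4·5 + 3·-4 + -1·5 + -4·-1 = 7
  a_5 = 4·7 + 3·5 + -1·-4 + -4·5 = 27
  a_6 = 4·27 + 3·7 + -1·5 + -4·-4 = 140
  a_7 = 4·140 + 3·27 + -1·7 + -4·5 = 614
  a_8 = 4·614 + 3·140 + -1·27 + -4·7 = 2821
  a_9 = 4·2821 + 3·614 + -1·140 + -4·27 = 12878
  a_10 = 4·12878 + 3·2821 + -1·614 + -4·140 = 58801
  a_11 = 4·58801 + 3·12878 + -1·2821 + -4·614 = 268561
  a_12 = 4·268561 + 3·58801 + -1·12878 + -4·2821 = 1226485
  a_13 = 4·1226485 + 3·268561 + -1·58801 + -4·12878 = 5601310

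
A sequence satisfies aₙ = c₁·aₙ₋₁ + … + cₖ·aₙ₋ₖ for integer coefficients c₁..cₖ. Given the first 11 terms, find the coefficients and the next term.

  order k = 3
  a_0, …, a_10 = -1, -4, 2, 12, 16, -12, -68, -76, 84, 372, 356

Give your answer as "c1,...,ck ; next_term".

  a_3 = 1·2 + -2·-4 + -2·-1 = 12
  a_4 = 1·12 + -2·2 + -2·-4 = 16
  a_5 = 1·16 + -2·12 + -2·2 = -12
  a_6 = 1·-12 + -2·16 + -2·12 = -68
  a_7 = 1·-68 + -2·-12 + -2·16 = -76
  a_8 = 1·-76 + -2·-68 + -2·-12 = 84
  a_9 = 1·84 + -2·-76 + -2·-68 = 372
  a_10 = 1·372 + -2·84 + -2·-76 = 356
  a_11 = 1·356 + -2·372 + -2·84 = -556

1,-2,-2 ; -556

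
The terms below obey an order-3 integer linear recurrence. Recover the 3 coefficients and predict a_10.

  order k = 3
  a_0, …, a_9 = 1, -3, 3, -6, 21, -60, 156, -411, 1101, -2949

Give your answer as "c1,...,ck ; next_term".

-3,-2,-3 ; 7878

  a_3 = -3·3 + -2·-3 + -3·1 = -6
  a_4 = -3·-6 + -2·3 + -3·-3 = 21
  a_5 = -3·21 + -2·-6 + -3·3 = -60
  a_6 = -3·-60 + -2·21 + -3·-6 = 156
  a_7 = -3·156 + -2·-60 + -3·21 = -411
  a_8 = -3·-411 + -2·156 + -3·-60 = 1101
  a_9 = -3·1101 + -2·-411 + -3·156 = -2949
  a_10 = -3·-2949 + -2·1101 + -3·-411 = 7878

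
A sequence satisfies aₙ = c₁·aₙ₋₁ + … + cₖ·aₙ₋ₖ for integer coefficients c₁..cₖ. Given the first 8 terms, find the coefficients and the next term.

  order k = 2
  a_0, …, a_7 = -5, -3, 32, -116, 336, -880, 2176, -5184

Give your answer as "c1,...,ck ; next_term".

  a_2 = -4·-3 + -4·-5 = 32
  a_3 = -4·32 + -4·-3 = -116
  a_4 = -4·-116 + -4·32 = 336
  a_5 = -4·336 + -4·-116 = -880
  a_6 = -4·-880 + -4·336 = 2176
  a_7 = -4·2176 + -4·-880 = -5184
  a_8 = -4·-5184 + -4·2176 = 12032

-4,-4 ; 12032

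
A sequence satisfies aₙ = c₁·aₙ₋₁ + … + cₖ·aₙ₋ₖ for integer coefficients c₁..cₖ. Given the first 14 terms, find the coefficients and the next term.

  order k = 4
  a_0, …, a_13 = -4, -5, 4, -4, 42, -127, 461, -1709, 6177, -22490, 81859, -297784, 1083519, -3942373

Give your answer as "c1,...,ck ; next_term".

  a_4 = -3·-4 + 2·4 + -2·-5 + -3·-4 = 42
  a_5 = -3·42 + 2·-4 + -2·4 + -3·-5 = -127
  a_6 = -3·-127 + 2·42 + -2·-4 + -3·4 = 461
  a_7 = -3·461 + 2·-127 + -2·42 + -3·-4 = -1709
  a_8 = -3·-1709 + 2·461 + -2·-127 + -3·42 = 6177
  a_9 = -3·6177 + 2·-1709 + -2·461 + -3·-127 = -22490
  a_10 = -3·-22490 + 2·6177 + -2·-1709 + -3·461 = 81859
  a_11 = -3·81859 + 2·-22490 + -2·6177 + -3·-1709 = -297784
  a_12 = -3·-297784 + 2·81859 + -2·-22490 + -3·6177 = 1083519
  a_13 = -3·1083519 + 2·-297784 + -2·81859 + -3·-22490 = -3942373
  a_14 = -3·-3942373 + 2·1083519 + -2·-297784 + -3·81859 = 14344148

-3,2,-2,-3 ; 14344148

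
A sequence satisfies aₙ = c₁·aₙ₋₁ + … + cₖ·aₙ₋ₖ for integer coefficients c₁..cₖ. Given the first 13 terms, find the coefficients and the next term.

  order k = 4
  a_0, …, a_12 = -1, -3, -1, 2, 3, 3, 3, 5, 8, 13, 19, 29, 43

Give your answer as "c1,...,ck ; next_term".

1,1,-1,1 ; 66

  a_4 = 1·2 + 1·-1 + -1·-3 + 1·-1 = 3
  a_5 = 1·3 + 1·2 + -1·-1 + 1·-3 = 3
  a_6 = 1·3 + 1·3 + -1·2 + 1·-1 = 3
  a_7 = 1·3 + 1·3 + -1·3 + 1·2 = 5
  a_8 = 1·5 + 1·3 + -1·3 + 1·3 = 8
  a_9 = 1·8 + 1·5 + -1·3 + 1·3 = 13
  a_10 = 1·13 + 1·8 + -1·5 + 1·3 = 19
  a_11 = 1·19 + 1·13 + -1·8 + 1·5 = 29
  a_12 = 1·29 + 1·19 + -1·13 + 1·8 = 43
  a_13 = 1·43 + 1·29 + -1·19 + 1·13 = 66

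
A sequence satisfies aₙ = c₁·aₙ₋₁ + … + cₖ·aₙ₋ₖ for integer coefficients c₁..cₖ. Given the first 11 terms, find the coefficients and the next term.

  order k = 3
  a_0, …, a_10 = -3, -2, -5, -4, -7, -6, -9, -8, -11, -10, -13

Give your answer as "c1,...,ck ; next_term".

  a_3 = 1·-5 + 1·-2 + -1·-3 = -4
  a_4 = 1·-4 + 1·-5 + -1·-2 = -7
  a_5 = 1·-7 + 1·-4 + -1·-5 = -6
  a_6 = 1·-6 + 1·-7 + -1·-4 = -9
  a_7 = 1·-9 + 1·-6 + -1·-7 = -8
  a_8 = 1·-8 + 1·-9 + -1·-6 = -11
  a_9 = 1·-11 + 1·-8 + -1·-9 = -10
  a_10 = 1·-10 + 1·-11 + -1·-8 = -13
  a_11 = 1·-13 + 1·-10 + -1·-11 = -12

1,1,-1 ; -12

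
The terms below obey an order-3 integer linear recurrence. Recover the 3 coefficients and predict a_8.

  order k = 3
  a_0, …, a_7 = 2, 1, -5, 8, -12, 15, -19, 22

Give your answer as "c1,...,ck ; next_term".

-1,1,1 ; -26

  a_3 = -1·-5 + 1·1 + 1·2 = 8
  a_4 = -1·8 + 1·-5 + 1·1 = -12
  a_5 = -1·-12 + 1·8 + 1·-5 = 15
  a_6 = -1·15 + 1·-12 + 1·8 = -19
  a_7 = -1·-19 + 1·15 + 1·-12 = 22
  a_8 = -1·22 + 1·-19 + 1·15 = -26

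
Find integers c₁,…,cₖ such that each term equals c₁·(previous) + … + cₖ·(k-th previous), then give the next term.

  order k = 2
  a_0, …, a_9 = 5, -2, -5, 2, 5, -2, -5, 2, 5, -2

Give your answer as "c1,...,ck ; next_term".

0,-1 ; -5

  a_2 = 0·-2 + -1·5 = -5
  a_3 = 0·-5 + -1·-2 = 2
  a_4 = 0·2 + -1·-5 = 5
  a_5 = 0·5 + -1·2 = -2
  a_6 = 0·-2 + -1·5 = -5
  a_7 = 0·-5 + -1·-2 = 2
  a_8 = 0·2 + -1·-5 = 5
  a_9 = 0·5 + -1·2 = -2
  a_10 = 0·-2 + -1·5 = -5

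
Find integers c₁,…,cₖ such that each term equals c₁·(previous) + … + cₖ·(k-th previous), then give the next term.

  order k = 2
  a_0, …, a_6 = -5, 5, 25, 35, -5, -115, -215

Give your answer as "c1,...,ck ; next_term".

  a_2 = 2·5 + -3·-5 = 25
  a_3 = 2·25 + -3·5 = 35
  a_4 = 2·35 + -3·25 = -5
  a_5 = 2·-5 + -3·35 = -115
  a_6 = 2·-115 + -3·-5 = -215
  a_7 = 2·-215 + -3·-115 = -85

2,-3 ; -85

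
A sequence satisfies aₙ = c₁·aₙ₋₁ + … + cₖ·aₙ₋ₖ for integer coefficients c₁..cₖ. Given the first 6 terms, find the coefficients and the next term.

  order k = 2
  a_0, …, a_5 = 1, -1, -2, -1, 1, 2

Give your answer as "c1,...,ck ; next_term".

  a_2 = 1·-1 + -1·1 = -2
  a_3 = 1·-2 + -1·-1 = -1
  a_4 = 1·-1 + -1·-2 = 1
  a_5 = 1·1 + -1·-1 = 2
  a_6 = 1·2 + -1·1 = 1

1,-1 ; 1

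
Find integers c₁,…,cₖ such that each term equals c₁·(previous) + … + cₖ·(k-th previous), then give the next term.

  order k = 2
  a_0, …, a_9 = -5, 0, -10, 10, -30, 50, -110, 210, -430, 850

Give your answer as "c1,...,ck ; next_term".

  a_2 = -1·0 + 2·-5 = -10
  a_3 = -1·-10 + 2·0 = 10
  a_4 = -1·10 + 2·-10 = -30
  a_5 = -1·-30 + 2·10 = 50
  a_6 = -1·50 + 2·-30 = -110
  a_7 = -1·-110 + 2·50 = 210
  a_8 = -1·210 + 2·-110 = -430
  a_9 = -1·-430 + 2·210 = 850
  a_10 = -1·850 + 2·-430 = -1710

-1,2 ; -1710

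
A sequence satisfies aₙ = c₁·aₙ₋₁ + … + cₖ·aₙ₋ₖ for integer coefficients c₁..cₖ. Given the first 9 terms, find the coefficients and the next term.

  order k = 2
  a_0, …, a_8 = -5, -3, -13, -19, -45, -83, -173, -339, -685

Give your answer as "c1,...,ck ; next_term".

  a_2 = 1·-3 + 2·-5 = -13
  a_3 = 1·-13 + 2·-3 = -19
  a_4 = 1·-19 + 2·-13 = -45
  a_5 = 1·-45 + 2·-19 = -83
  a_6 = 1·-83 + 2·-45 = -173
  a_7 = 1·-173 + 2·-83 = -339
  a_8 = 1·-339 + 2·-173 = -685
  a_9 = 1·-685 + 2·-339 = -1363

1,2 ; -1363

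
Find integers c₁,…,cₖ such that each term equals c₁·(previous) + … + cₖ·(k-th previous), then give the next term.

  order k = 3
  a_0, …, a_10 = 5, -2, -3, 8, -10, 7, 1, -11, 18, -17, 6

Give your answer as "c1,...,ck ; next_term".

-1,0,1 ; 12

  a_3 = -1·-3 + 0·-2 + 1·5 = 8
  a_4 = -1·8 + 0·-3 + 1·-2 = -10
  a_5 = -1·-10 + 0·8 + 1·-3 = 7
  a_6 = -1·7 + 0·-10 + 1·8 = 1
  a_7 = -1·1 + 0·7 + 1·-10 = -11
  a_8 = -1·-11 + 0·1 + 1·7 = 18
  a_9 = -1·18 + 0·-11 + 1·1 = -17
  a_10 = -1·-17 + 0·18 + 1·-11 = 6
  a_11 = -1·6 + 0·-17 + 1·18 = 12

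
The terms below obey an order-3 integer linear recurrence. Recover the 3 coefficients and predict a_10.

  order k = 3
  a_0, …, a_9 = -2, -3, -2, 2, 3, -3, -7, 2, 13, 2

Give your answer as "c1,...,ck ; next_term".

1,-2,1 ; -22

  a_3 = 1·-2 + -2·-3 + 1·-2 = 2
  a_4 = 1·2 + -2·-2 + 1·-3 = 3
  a_5 = 1·3 + -2·2 + 1·-2 = -3
  a_6 = 1·-3 + -2·3 + 1·2 = -7
  a_7 = 1·-7 + -2·-3 + 1·3 = 2
  a_8 = 1·2 + -2·-7 + 1·-3 = 13
  a_9 = 1·13 + -2·2 + 1·-7 = 2
  a_10 = 1·2 + -2·13 + 1·2 = -22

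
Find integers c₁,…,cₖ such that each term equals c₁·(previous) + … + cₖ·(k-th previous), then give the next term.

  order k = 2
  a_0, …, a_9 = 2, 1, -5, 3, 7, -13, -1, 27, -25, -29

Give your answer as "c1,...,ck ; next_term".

-1,-2 ; 79

  a_2 = -1·1 + -2·2 = -5
  a_3 = -1·-5 + -2·1 = 3
  a_4 = -1·3 + -2·-5 = 7
  a_5 = -1·7 + -2·3 = -13
  a_6 = -1·-13 + -2·7 = -1
  a_7 = -1·-1 + -2·-13 = 27
  a_8 = -1·27 + -2·-1 = -25
  a_9 = -1·-25 + -2·27 = -29
  a_10 = -1·-29 + -2·-25 = 79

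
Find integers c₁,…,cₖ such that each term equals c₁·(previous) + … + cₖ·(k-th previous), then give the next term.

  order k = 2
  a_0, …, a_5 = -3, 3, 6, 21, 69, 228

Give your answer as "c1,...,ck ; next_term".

  a_2 = 3·3 + 1·-3 = 6
  a_3 = 3·6 + 1·3 = 21
  a_4 = 3·21 + 1·6 = 69
  a_5 = 3·69 + 1·21 = 228
  a_6 = 3·228 + 1·69 = 753

3,1 ; 753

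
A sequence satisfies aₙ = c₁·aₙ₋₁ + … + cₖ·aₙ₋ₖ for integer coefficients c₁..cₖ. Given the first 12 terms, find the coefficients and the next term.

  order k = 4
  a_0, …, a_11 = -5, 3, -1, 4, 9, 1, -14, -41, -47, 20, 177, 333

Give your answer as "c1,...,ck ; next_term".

  a_4 = 1·4 + -1·-1 + -2·3 + -2·-5 = 9
  a_5 = 1·9 + -1·4 + -2·-1 + -2·3 = 1
  a_6 = 1·1 + -1·9 + -2·4 + -2·-1 = -14
  a_7 = 1·-14 + -1·1 + -2·9 + -2·4 = -41
  a_8 = 1·-41 + -1·-14 + -2·1 + -2·9 = -47
  a_9 = 1·-47 + -1·-41 + -2·-14 + -2·1 = 20
  a_10 = 1·20 + -1·-47 + -2·-41 + -2·-14 = 177
  a_11 = 1·177 + -1·20 + -2·-47 + -2·-41 = 333
  a_12 = 1·333 + -1·177 + -2·20 + -2·-47 = 210

1,-1,-2,-2 ; 210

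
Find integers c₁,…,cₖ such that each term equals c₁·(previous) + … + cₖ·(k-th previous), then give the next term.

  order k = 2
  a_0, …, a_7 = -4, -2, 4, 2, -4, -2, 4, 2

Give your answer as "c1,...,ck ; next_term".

  a_2 = 0·-2 + -1·-4 = 4
  a_3 = 0·4 + -1·-2 = 2
  a_4 = 0·2 + -1·4 = -4
  a_5 = 0·-4 + -1·2 = -2
  a_6 = 0·-2 + -1·-4 = 4
  a_7 = 0·4 + -1·-2 = 2
  a_8 = 0·2 + -1·4 = -4

0,-1 ; -4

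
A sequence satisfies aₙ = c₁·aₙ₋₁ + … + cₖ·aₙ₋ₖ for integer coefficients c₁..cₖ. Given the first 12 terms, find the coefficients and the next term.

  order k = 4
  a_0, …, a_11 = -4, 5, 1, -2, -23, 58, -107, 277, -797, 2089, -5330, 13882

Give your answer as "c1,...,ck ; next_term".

  a_4 = -2·-2 + 0·1 + -3·5 + 3·-4 = -23
  a_5 = -2·-23 + 0·-2 + -3·1 + 3·5 = 58
  a_6 = -2·58 + 0·-23 + -3·-2 + 3·1 = -107
  a_7 = -2·-107 + 0·58 + -3·-23 + 3·-2 = 277
  a_8 = -2·277 + 0·-107 + -3·58 + 3·-23 = -797
  a_9 = -2·-797 + 0·277 + -3·-107 + 3·58 = 2089
  a_10 = -2·2089 + 0·-797 + -3·277 + 3·-107 = -5330
  a_11 = -2·-5330 + 0·2089 + -3·-797 + 3·277 = 13882
  a_12 = -2·13882 + 0·-5330 + -3·2089 + 3·-797 = -36422

-2,0,-3,3 ; -36422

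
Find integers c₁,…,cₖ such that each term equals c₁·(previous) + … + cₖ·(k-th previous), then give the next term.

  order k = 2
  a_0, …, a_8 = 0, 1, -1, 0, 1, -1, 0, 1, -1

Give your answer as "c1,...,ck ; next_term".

  a_2 = -1·1 + -1·0 = -1
  a_3 = -1·-1 + -1·1 = 0
  a_4 = -1·0 + -1·-1 = 1
  a_5 = -1·1 + -1·0 = -1
  a_6 = -1·-1 + -1·1 = 0
  a_7 = -1·0 + -1·-1 = 1
  a_8 = -1·1 + -1·0 = -1
  a_9 = -1·-1 + -1·1 = 0

-1,-1 ; 0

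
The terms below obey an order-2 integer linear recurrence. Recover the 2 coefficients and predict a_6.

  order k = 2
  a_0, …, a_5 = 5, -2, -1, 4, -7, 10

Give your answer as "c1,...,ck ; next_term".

-2,-1 ; -13

  a_2 = -2·-2 + -1·5 = -1
  a_3 = -2·-1 + -1·-2 = 4
  a_4 = -2·4 + -1·-1 = -7
  a_5 = -2·-7 + -1·4 = 10
  a_6 = -2·10 + -1·-7 = -13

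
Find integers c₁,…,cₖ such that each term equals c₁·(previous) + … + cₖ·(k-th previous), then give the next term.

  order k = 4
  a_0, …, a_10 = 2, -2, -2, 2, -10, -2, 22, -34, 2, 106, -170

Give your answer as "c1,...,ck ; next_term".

  a_4 = 0·2 + -1·-2 + 3·-2 + -3·2 = -10
  a_5 = 0·-10 + -1·2 + 3·-2 + -3·-2 = -2
  a_6 = 0·-2 + -1·-10 + 3·2 + -3·-2 = 22
  a_7 = 0·22 + -1·-2 + 3·-10 + -3·2 = -34
  a_8 = 0·-34 + -1·22 + 3·-2 + -3·-10 = 2
  a_9 = 0·2 + -1·-34 + 3·22 + -3·-2 = 106
  a_10 = 0·106 + -1·2 + 3·-34 + -3·22 = -170
  a_11 = 0·-170 + -1·106 + 3·2 + -3·-34 = 2

0,-1,3,-3 ; 2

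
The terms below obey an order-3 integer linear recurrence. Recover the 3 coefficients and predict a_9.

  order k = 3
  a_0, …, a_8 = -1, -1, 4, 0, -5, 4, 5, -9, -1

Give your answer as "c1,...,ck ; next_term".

  a_3 = 0·4 + -1·-1 + 1·-1 = 0
  a_4 = 0·0 + -1·4 + 1·-1 = -5
  a_5 = 0·-5 + -1·0 + 1·4 = 4
  a_6 = 0·4 + -1·-5 + 1·0 = 5
  a_7 = 0·5 + -1·4 + 1·-5 = -9
  a_8 = 0·-9 + -1·5 + 1·4 = -1
  a_9 = 0·-1 + -1·-9 + 1·5 = 14

0,-1,1 ; 14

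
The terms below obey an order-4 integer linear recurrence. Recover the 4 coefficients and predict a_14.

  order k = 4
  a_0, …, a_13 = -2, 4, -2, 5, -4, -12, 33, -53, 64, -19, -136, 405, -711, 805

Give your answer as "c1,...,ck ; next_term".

  a_4 = -2·5 + -2·-2 + -1·4 + -3·-2 = -4
  a_5 = -2·-4 + -2·5 + -1·-2 + -3·4 = -12
  a_6 = -2·-12 + -2·-4 + -1·5 + -3·-2 = 33
  a_7 = -2·33 + -2·-12 + -1·-4 + -3·5 = -53
  a_8 = -2·-53 + -2·33 + -1·-12 + -3·-4 = 64
  a_9 = -2·64 + -2·-53 + -1·33 + -3·-12 = -19
  a_10 = -2·-19 + -2·64 + -1·-53 + -3·33 = -136
  a_11 = -2·-136 + -2·-19 + -1·64 + -3·-53 = 405
  a_12 = -2·405 + -2·-136 + -1·-19 + -3·64 = -711
  a_13 = -2·-711 + -2·405 + -1·-136 + -3·-19 = 805
  a_14 = -2·805 + -2·-711 + -1·405 + -3·-136 = -185

-2,-2,-1,-3 ; -185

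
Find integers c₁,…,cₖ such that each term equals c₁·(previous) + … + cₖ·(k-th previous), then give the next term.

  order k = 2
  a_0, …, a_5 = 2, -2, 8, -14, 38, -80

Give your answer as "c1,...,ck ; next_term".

-1,3 ; 194

  a_2 = -1·-2 + 3·2 = 8
  a_3 = -1·8 + 3·-2 = -14
  a_4 = -1·-14 + 3·8 = 38
  a_5 = -1·38 + 3·-14 = -80
  a_6 = -1·-80 + 3·38 = 194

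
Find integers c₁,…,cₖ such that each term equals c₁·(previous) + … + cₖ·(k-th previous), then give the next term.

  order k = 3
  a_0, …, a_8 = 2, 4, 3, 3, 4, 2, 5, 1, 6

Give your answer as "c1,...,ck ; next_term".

-1,1,1 ; 0

  a_3 = -1·3 + 1·4 + 1·2 = 3
  a_4 = -1·3 + 1·3 + 1·4 = 4
  a_5 = -1·4 + 1·3 + 1·3 = 2
  a_6 = -1·2 + 1·4 + 1·3 = 5
  a_7 = -1·5 + 1·2 + 1·4 = 1
  a_8 = -1·1 + 1·5 + 1·2 = 6
  a_9 = -1·6 + 1·1 + 1·5 = 0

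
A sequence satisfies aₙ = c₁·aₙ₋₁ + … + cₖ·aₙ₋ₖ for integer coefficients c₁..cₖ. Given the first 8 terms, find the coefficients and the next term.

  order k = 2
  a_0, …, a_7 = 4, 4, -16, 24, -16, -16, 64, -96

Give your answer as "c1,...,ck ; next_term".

-2,-2 ; 64

  a_2 = -2·4 + -2·4 = -16
  a_3 = -2·-16 + -2·4 = 24
  a_4 = -2·24 + -2·-16 = -16
  a_5 = -2·-16 + -2·24 = -16
  a_6 = -2·-16 + -2·-16 = 64
  a_7 = -2·64 + -2·-16 = -96
  a_8 = -2·-96 + -2·64 = 64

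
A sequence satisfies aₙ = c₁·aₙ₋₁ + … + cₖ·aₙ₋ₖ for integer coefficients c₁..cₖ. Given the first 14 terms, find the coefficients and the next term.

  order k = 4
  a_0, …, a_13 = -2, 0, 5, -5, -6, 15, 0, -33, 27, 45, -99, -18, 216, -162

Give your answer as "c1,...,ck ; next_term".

0,0,3,3 ; -351

  a_4 = 0·-5 + 0·5 + 3·0 + 3·-2 = -6
  a_5 = 0·-6 + 0·-5 + 3·5 + 3·0 = 15
  a_6 = 0·15 + 0·-6 + 3·-5 + 3·5 = 0
  a_7 = 0·0 + 0·15 + 3·-6 + 3·-5 = -33
  a_8 = 0·-33 + 0·0 + 3·15 + 3·-6 = 27
  a_9 = 0·27 + 0·-33 + 3·0 + 3·15 = 45
  a_10 = 0·45 + 0·27 + 3·-33 + 3·0 = -99
  a_11 = 0·-99 + 0·45 + 3·27 + 3·-33 = -18
  a_12 = 0·-18 + 0·-99 + 3·45 + 3·27 = 216
  a_13 = 0·216 + 0·-18 + 3·-99 + 3·45 = -162
  a_14 = 0·-162 + 0·216 + 3·-18 + 3·-99 = -351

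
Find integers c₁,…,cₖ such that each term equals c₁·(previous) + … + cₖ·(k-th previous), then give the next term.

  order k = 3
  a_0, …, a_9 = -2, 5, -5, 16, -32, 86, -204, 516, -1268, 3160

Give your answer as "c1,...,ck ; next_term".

-2,2,2 ; -7824

  a_3 = -2·-5 + 2·5 + 2·-2 = 16
  a_4 = -2·16 + 2·-5 + 2·5 = -32
  a_5 = -2·-32 + 2·16 + 2·-5 = 86
  a_6 = -2·86 + 2·-32 + 2·16 = -204
  a_7 = -2·-204 + 2·86 + 2·-32 = 516
  a_8 = -2·516 + 2·-204 + 2·86 = -1268
  a_9 = -2·-1268 + 2·516 + 2·-204 = 3160
  a_10 = -2·3160 + 2·-1268 + 2·516 = -7824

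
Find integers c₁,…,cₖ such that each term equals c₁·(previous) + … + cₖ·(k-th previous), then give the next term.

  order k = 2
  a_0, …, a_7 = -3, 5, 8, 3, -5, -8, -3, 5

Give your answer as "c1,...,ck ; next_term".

  a_2 = 1·5 + -1·-3 = 8
  a_3 = 1·8 + -1·5 = 3
  a_4 = 1·3 + -1·8 = -5
  a_5 = 1·-5 + -1·3 = -8
  a_6 = 1·-8 + -1·-5 = -3
  a_7 = 1·-3 + -1·-8 = 5
  a_8 = 1·5 + -1·-3 = 8

1,-1 ; 8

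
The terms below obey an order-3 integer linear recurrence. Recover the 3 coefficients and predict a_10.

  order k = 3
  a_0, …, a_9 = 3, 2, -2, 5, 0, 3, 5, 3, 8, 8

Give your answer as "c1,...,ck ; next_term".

0,1,1 ; 11

  a_3 = 0·-2 + 1·2 + 1·3 = 5
  a_4 = 0·5 + 1·-2 + 1·2 = 0
  a_5 = 0·0 + 1·5 + 1·-2 = 3
  a_6 = 0·3 + 1·0 + 1·5 = 5
  a_7 = 0·5 + 1·3 + 1·0 = 3
  a_8 = 0·3 + 1·5 + 1·3 = 8
  a_9 = 0·8 + 1·3 + 1·5 = 8
  a_10 = 0·8 + 1·8 + 1·3 = 11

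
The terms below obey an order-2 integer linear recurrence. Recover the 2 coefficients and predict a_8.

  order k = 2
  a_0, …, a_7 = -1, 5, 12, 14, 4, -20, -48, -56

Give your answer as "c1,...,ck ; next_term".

2,-2 ; -16

  a_2 = 2·5 + -2·-1 = 12
  a_3 = 2·12 + -2·5 = 14
  a_4 = 2·14 + -2·12 = 4
  a_5 = 2·4 + -2·14 = -20
  a_6 = 2·-20 + -2·4 = -48
  a_7 = 2·-48 + -2·-20 = -56
  a_8 = 2·-56 + -2·-48 = -16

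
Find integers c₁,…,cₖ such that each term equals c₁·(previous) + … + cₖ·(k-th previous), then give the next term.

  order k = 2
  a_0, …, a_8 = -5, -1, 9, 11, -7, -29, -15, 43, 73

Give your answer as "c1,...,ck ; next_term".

1,-2 ; -13

  a_2 = 1·-1 + -2·-5 = 9
  a_3 = 1·9 + -2·-1 = 11
  a_4 = 1·11 + -2·9 = -7
  a_5 = 1·-7 + -2·11 = -29
  a_6 = 1·-29 + -2·-7 = -15
  a_7 = 1·-15 + -2·-29 = 43
  a_8 = 1·43 + -2·-15 = 73
  a_9 = 1·73 + -2·43 = -13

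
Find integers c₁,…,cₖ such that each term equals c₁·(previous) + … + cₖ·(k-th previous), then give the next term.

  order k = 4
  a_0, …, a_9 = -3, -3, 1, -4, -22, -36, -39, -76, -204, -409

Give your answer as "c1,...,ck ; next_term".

  a_4 = 2·-4 + -2·1 + 3·-3 + 1·-3 = -22
  a_5 = 2·-22 + -2·-4 + 3·1 + 1·-3 = -36
  a_6 = 2·-36 + -2·-22 + 3·-4 + 1·1 = -39
  a_7 = 2·-39 + -2·-36 + 3·-22 + 1·-4 = -76
  a_8 = 2·-76 + -2·-39 + 3·-36 + 1·-22 = -204
  a_9 = 2·-204 + -2·-76 + 3·-39 + 1·-36 = -409
  a_10 = 2·-409 + -2·-204 + 3·-76 + 1·-39 = -677

2,-2,3,1 ; -677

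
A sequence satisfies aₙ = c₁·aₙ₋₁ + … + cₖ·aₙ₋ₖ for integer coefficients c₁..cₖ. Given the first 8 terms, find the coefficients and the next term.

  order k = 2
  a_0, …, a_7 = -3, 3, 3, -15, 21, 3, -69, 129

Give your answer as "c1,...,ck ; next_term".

-2,-3 ; -51

  a_2 = -2·3 + -3·-3 = 3
  a_3 = -2·3 + -3·3 = -15
  a_4 = -2·-15 + -3·3 = 21
  a_5 = -2·21 + -3·-15 = 3
  a_6 = -2·3 + -3·21 = -69
  a_7 = -2·-69 + -3·3 = 129
  a_8 = -2·129 + -3·-69 = -51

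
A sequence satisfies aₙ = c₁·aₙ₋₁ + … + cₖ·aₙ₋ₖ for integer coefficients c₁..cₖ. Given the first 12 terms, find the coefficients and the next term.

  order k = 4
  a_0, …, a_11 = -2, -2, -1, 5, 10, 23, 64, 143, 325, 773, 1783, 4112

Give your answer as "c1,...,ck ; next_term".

  a_4 = 2·5 + 0·-1 + 3·-2 + -3·-2 = 10
  a_5 = 2·10 + 0·5 + 3·-1 + -3·-2 = 23
  a_6 = 2·23 + 0·10 + 3·5 + -3·-1 = 64
  a_7 = 2·64 + 0·23 + 3·10 + -3·5 = 143
  a_8 = 2·143 + 0·64 + 3·23 + -3·10 = 325
  a_9 = 2·325 + 0·143 + 3·64 + -3·23 = 773
  a_10 = 2·773 + 0·325 + 3·143 + -3·64 = 1783
  a_11 = 2·1783 + 0·773 + 3·325 + -3·143 = 4112
  a_12 = 2·4112 + 0·1783 + 3·773 + -3·325 = 9568

2,0,3,-3 ; 9568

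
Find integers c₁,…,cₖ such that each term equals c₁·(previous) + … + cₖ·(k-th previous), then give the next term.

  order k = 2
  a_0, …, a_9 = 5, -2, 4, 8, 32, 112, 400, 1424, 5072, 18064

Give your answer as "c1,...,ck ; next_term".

  a_2 = 3·-2 + 2·5 = 4
  a_3 = 3·4 + 2·-2 = 8
  a_4 = 3·8 + 2·4 = 32
  a_5 = 3·32 + 2·8 = 112
  a_6 = 3·112 + 2·32 = 400
  a_7 = 3·400 + 2·112 = 1424
  a_8 = 3·1424 + 2·400 = 5072
  a_9 = 3·5072 + 2·1424 = 18064
  a_10 = 3·18064 + 2·5072 = 64336

3,2 ; 64336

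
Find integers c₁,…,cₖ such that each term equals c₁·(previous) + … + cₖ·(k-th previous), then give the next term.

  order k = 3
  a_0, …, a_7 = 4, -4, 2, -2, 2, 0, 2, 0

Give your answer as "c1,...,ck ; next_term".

1,0,-1 ; 0

  a_3 = 1·2 + 0·-4 + -1·4 = -2
  a_4 = 1·-2 + 0·2 + -1·-4 = 2
  a_5 = 1·2 + 0·-2 + -1·2 = 0
  a_6 = 1·0 + 0·2 + -1·-2 = 2
  a_7 = 1·2 + 0·0 + -1·2 = 0
  a_8 = 1·0 + 0·2 + -1·0 = 0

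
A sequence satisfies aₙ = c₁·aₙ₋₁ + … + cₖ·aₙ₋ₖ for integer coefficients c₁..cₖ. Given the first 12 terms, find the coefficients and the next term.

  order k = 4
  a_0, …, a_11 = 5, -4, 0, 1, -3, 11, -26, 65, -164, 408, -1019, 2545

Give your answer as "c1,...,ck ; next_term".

-2,1,-1,-1 ; -6353

  a_4 = -2·1 + 1·0 + -1·-4 + -1·5 = -3
  a_5 = -2·-3 + 1·1 + -1·0 + -1·-4 = 11
  a_6 = -2·11 + 1·-3 + -1·1 + -1·0 = -26
  a_7 = -2·-26 + 1·11 + -1·-3 + -1·1 = 65
  a_8 = -2·65 + 1·-26 + -1·11 + -1·-3 = -164
  a_9 = -2·-164 + 1·65 + -1·-26 + -1·11 = 408
  a_10 = -2·408 + 1·-164 + -1·65 + -1·-26 = -1019
  a_11 = -2·-1019 + 1·408 + -1·-164 + -1·65 = 2545
  a_12 = -2·2545 + 1·-1019 + -1·408 + -1·-164 = -6353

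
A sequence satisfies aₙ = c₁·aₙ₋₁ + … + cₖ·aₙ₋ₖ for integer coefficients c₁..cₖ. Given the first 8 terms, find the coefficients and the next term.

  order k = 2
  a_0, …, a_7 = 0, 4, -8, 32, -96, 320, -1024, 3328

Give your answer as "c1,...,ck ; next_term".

  a_2 = -2·4 + 4·0 = -8
  a_3 = -2·-8 + 4·4 = 32
  a_4 = -2·32 + 4·-8 = -96
  a_5 = -2·-96 + 4·32 = 320
  a_6 = -2·320 + 4·-96 = -1024
  a_7 = -2·-1024 + 4·320 = 3328
  a_8 = -2·3328 + 4·-1024 = -10752

-2,4 ; -10752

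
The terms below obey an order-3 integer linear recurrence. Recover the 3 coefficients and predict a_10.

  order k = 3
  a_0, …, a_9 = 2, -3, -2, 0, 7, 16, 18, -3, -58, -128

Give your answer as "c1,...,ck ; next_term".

2,-2,-1 ; -137

  a_3 = 2·-2 + -2·-3 + -1·2 = 0
  a_4 = 2·0 + -2·-2 + -1·-3 = 7
  a_5 = 2·7 + -2·0 + -1·-2 = 16
  a_6 = 2·16 + -2·7 + -1·0 = 18
  a_7 = 2·18 + -2·16 + -1·7 = -3
  a_8 = 2·-3 + -2·18 + -1·16 = -58
  a_9 = 2·-58 + -2·-3 + -1·18 = -128
  a_10 = 2·-128 + -2·-58 + -1·-3 = -137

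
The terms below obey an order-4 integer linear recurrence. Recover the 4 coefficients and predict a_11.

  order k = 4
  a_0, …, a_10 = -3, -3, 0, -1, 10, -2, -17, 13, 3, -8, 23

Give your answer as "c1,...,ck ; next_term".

  a_4 = -1·-1 + -2·0 + -1·-3 + -2·-3 = 10
  a_5 = -1·10 + -2·-1 + -1·0 + -2·-3 = -2
  a_6 = -1·-2 + -2·10 + -1·-1 + -2·0 = -17
  a_7 = -1·-17 + -2·-2 + -1·10 + -2·-1 = 13
  a_8 = -1·13 + -2·-17 + -1·-2 + -2·10 = 3
  a_9 = -1·3 + -2·13 + -1·-17 + -2·-2 = -8
  a_10 = -1·-8 + -2·3 + -1·13 + -2·-17 = 23
  a_11 = -1·23 + -2·-8 + -1·3 + -2·13 = -36

-1,-2,-1,-2 ; -36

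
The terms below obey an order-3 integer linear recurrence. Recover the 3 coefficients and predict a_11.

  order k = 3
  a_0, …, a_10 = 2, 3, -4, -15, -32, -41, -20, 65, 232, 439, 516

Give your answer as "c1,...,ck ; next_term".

2,-1,-2 ; 129

  a_3 = 2·-4 + -1·3 + -2·2 = -15
  a_4 = 2·-15 + -1·-4 + -2·3 = -32
  a_5 = 2·-32 + -1·-15 + -2·-4 = -41
  a_6 = 2·-41 + -1·-32 + -2·-15 = -20
  a_7 = 2·-20 + -1·-41 + -2·-32 = 65
  a_8 = 2·65 + -1·-20 + -2·-41 = 232
  a_9 = 2·232 + -1·65 + -2·-20 = 439
  a_10 = 2·439 + -1·232 + -2·65 = 516
  a_11 = 2·516 + -1·439 + -2·232 = 129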